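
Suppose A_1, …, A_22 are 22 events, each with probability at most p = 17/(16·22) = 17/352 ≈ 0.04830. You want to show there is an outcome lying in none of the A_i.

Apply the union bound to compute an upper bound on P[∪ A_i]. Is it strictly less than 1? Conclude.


Union bound: P[∪_{i=1}^{22} A_i] ≤ Σ_i P[A_i] ≤ 22·p = 22·(17/352) = 17/16.
Numerically: 17/16 ≈ 1.06250.
Is 17/16 < 1? NO.
Since the bound 17/16 is ≥ 1, the union bound is uninformative here; it does NOT by itself certify existence.

22·p = 17/16 ≈ 1.06250; existence NOT certified by the union bound.


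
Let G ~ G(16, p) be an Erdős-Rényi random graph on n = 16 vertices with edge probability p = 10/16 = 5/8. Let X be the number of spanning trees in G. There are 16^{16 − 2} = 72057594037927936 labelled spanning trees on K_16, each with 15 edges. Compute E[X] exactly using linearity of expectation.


K_16 has 16^{16 − 2} = 72057594037927936 labelled spanning trees.
For each such spanning tree H, let X_H = 1 if all 15 edges of H are present in G. Then P[X_H = 1] = p^{15} = (5/8)^{15} = 30517578125/35184372088832.
By linearity of expectation: E[X] = Σ_H E[X_H] = 72057594037927936 · p^{15} = 72057594037927936 · 30517578125/35184372088832 = 62500000000000.
Numerically: E[X] ≈ 6.25e+13.

E[X] = 72057594037927936 · (5/8)^{15} = 62500000000000 ≈ 6.25e+13.


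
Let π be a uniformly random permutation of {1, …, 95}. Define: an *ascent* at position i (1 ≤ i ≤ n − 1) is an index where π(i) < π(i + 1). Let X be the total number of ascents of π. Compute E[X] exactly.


Write X = Σ X_I over i = 1, …, 94, with X_I the indicator of one ascent.
There are 94 indicators.
For each fixed i, the pair (π(i), π(i+1)) is a uniformly random ordered pair of distinct values from {1, …, 95}; by symmetry P[π(i) < π(i+1)] = 1/2.
By linearity: E[X] = 94 · (1/2) = (95 − 1) · (1/2) = 47 ≈ 47.00000.

E[X] = 47 = 47.00000.


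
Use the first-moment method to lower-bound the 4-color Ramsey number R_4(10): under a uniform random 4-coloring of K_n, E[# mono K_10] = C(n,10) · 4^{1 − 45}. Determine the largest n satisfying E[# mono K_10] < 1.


We need C(n, 10) · 4^{1 − 45} < 1, i.e. C(n, 10) < 4^{45 − 1} = 309485009821345068724781056.
Check values of n near the boundary:
  n = 2021: C(2021, 10) = 306347841644770462864800616; 306347841644770462864800616 < 309485009821345068724781056? YES
  n = 2022: C(2022, 10) = 307870445231474093395937796; 307870445231474093395937796 < 309485009821345068724781056? YES
  n = 2023: C(2023, 10) = 309399856285778485315440716; 309399856285778485315440716 < 309485009821345068724781056? YES
  n = 2024: C(2024, 10) = 310936101848269937576192656; 310936101848269937576192656 < 309485009821345068724781056? NO
  n = 2025: C(2025, 10) = 312479209053472269772600560; 312479209053472269772600560 < 309485009821345068724781056? NO
The largest n with C(n, 10) < 309485009821345068724781056 is n = 2023 (where E[X] = 77349964071444621328860179/77371252455336267181195264 ≈ 0.999725). Hence R_4(10) > 2023, i.e. R_4(10) ≥ 2024.

Largest n = 2023; hence R_4(10) > 2023.


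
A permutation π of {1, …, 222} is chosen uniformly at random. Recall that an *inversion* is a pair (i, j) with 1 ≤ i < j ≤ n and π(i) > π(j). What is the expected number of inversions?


Write X = Σ X_I over the C(222, 2) = 24531 pairs i < j, with X_I the indicator of one inversion.
There are 24531 indicators.
For each fixed pair i < j, the values π(i) and π(j) are two distinct elements of {1, …, 222} in uniformly random order; by symmetry P[π(i) > π(j)] = 1/2.
By linearity: E[X] = 24531 · (1/2) = C(222, 2) · (1/2) = 24531/2 = 24531/2 ≈ 12265.500000.

E[X] = 24531/2 = 12265.500000.


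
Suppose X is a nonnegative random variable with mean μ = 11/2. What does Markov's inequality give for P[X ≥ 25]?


μ = E[X] = 11/2, a = 25.
Markov: P[X ≥ 25] ≤ μ/a = (11/2)/25 = 11/50.
Numerically: ≈ 0.220000.
(Since a = 25 > μ = 5.500000, the bound 11/50 is < 1 and informative.)

P[X ≥ 25] ≤ 11/50 ≈ 0.220000.


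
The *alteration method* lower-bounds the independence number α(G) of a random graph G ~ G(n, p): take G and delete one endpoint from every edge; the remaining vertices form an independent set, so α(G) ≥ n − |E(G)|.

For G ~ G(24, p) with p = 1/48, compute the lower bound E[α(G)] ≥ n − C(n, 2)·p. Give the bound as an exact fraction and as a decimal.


E[|E(G)|] = C(24, 2)·p = 276 · (1/48) = 23/4.
E[α(G)] ≥ n − E[|E(G)|] = 24 − 23/4 = 73/4.
Numerically: ≈ 18.2500.
(This is only a lower bound; the true E[α(G)] may be larger.)

E[α(G)] ≥ 73/4 ≈ 18.2500.


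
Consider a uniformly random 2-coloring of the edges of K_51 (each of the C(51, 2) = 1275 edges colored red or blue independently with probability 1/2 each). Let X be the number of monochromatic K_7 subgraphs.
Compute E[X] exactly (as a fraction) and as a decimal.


Let X = Σ_S X_S over the C(51, 7) = 115775100 subsets S of size 7, where X_S = 1 if the K_7 on S is monochromatic.
For a fixed S, the K_7 on S has C(7, 2) = 21 edges. P[all 21 edges red] = (1/2)^21, and likewise for blue, so P[monochromatic] = 2·(1/2)^21 = 2^{1 − 21} = 1/1048576.
By linearity: E[X] = C(51, 7) · 2^{1 − 21} = 115775100 · 1/1048576 = 28943775/262144.
Numerically: E[X] ≈ 110.4117.

E[X] = C(51,7)·2^(1−C(7,2)) = 28943775/262144 ≈ 110.4117.


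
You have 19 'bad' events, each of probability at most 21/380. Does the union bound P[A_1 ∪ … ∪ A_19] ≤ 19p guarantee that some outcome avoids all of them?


Union bound: P[∪_{i=1}^{19} A_i] ≤ Σ_i P[A_i] ≤ 19·p = 19·(21/380) = 21/20.
Numerically: 21/20 ≈ 1.0500.
Is 21/20 < 1? NO.
Since the bound 21/20 is ≥ 1, the union bound is uninformative here; it does NOT by itself certify existence.

19·p = 21/20 ≈ 1.0500; existence NOT certified by the union bound.


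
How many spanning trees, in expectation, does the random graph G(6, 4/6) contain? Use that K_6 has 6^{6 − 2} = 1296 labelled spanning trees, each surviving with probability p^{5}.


K_6 has 6^{6 − 2} = 1296 labelled spanning trees.
For each such spanning tree H, let X_H = 1 if all 5 edges of H are present in G. Then P[X_H = 1] = p^{5} = (2/3)^{5} = 32/243.
Summing the indicators: E[X] = Σ_H E[X_H] = 1296 · p^{5} = 1296 · 32/243 = 512/3.
Numerically: E[X] ≈ 171.

E[X] = 1296 · (2/3)^{5} = 512/3 ≈ 171.


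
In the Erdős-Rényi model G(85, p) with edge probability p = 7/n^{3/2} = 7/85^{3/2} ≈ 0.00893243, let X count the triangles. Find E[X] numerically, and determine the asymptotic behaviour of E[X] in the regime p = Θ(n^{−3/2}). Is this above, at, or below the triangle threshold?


Number of potential triangles: C(85, 3) = 98770.
Each occurs with probability p³ ≈ (0.00893243)³ ≈ 7.12703603e-07.
By linearity: E[X] = C(85, 3)·p³ ≈ 98770 · 7.12703603e-07 ≈ 0.070394.
Since α = 3/2 > 1, p = c/n^{3/2} = o(1/n) is below the triangle threshold p ~ 1/n. Asymptotically E[X] ~ (c³/6)·n^{3(1−α)} = (7³/6)·n^{-1.5} → 0, so by Markov's inequality G has no triangles w.h.p.

E[X] ≈ 0.070394; in regime p = Θ(1/n^{3/2}) E[X] tends to 0 (below the triangle threshold p ~ 1/n).


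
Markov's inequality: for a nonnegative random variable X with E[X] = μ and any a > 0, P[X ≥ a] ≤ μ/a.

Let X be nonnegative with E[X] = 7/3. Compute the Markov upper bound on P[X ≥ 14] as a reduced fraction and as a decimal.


μ = E[X] = 7/3, a = 14.
Markov: P[X ≥ 14] ≤ μ/a = (7/3)/14 = 1/6.
Numerically: ≈ 0.16667.
(Since a = 14 > μ = 2.33333, the bound 1/6 is < 1 and informative.)

P[X ≥ 14] ≤ 1/6 ≈ 0.16667.


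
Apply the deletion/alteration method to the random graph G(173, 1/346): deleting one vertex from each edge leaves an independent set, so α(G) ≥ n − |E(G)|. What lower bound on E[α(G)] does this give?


E[|E(G)|] = C(173, 2)·p = 14878 · (1/346) = 43.
E[α(G)] ≥ n − E[|E(G)|] = 173 − 43 = 130.
Numerically: ≈ 130.0000.
(This is only a lower bound; the true E[α(G)] may be larger.)

E[α(G)] ≥ 130 ≈ 130.0000.


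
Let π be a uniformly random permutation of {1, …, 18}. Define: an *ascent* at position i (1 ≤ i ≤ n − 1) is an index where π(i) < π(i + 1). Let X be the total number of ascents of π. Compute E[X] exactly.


Write X = Σ X_I over i = 1, …, 17, with X_I the indicator of one ascent.
There are 17 indicators.
For each fixed i, the pair (π(i), π(i+1)) is a uniformly random ordered pair of distinct values from {1, …, 18}; by symmetry P[π(i) < π(i+1)] = 1/2.
By linearity: E[X] = 17 · (1/2) = (18 − 1) · (1/2) = 17/2 ≈ 8.5000.

E[X] = 17/2 = 8.5000.


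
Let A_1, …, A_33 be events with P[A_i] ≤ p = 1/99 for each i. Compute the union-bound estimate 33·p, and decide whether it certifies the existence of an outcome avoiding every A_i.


Union bound: P[∪_{i=1}^{33} A_i] ≤ Σ_i P[A_i] ≤ 33·p = 33·(1/99) = 1/3.
Numerically: 1/3 ≈ 0.3333333.
Is 1/3 < 1? YES.
Since P[∪ A_i] ≤ 1/3 < 1, the complement has P[∩ A_i^c] ≥ 1 − 1/3 = 2/3 > 0, so some outcome avoids every A_i.

33·p = 1/3 ≈ 0.3333333; existence CERTIFIED by the union bound.


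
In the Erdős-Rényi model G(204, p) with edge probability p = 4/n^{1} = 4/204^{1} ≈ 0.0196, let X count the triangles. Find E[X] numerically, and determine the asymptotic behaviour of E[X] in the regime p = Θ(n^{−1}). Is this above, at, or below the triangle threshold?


Number of potential triangles: C(204, 3) = 1394204.
Each occurs with probability p³ ≈ (0.0196)³ ≈ 7.53858e-06.
By linearity: E[X] = C(204, 3)·p³ ≈ 1394204 · 7.53858e-06 ≈ 10.510.
Here α = 1, so p = 4/n is exactly at the triangle threshold p ~ 1/n. Asymptotically E[X] → c³/6 = 4³/6 = 32/3 ≈ 10.667, a bounded constant. In this regime the triangle count is asymptotically Poisson(c³/6).

E[X] ≈ 10.510; in regime p = Θ(1/n^{1}) E[X] stays bounded (at the triangle threshold p ~ 1/n).


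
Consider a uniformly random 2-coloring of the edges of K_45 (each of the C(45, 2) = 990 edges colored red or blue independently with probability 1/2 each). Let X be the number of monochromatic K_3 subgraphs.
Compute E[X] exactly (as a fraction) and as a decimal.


Let X = Σ_S X_S over the C(45, 3) = 14190 subsets S of size 3, where X_S = 1 if the K_3 on S is monochromatic.
For a fixed S, the K_3 on S has C(3, 2) = 3 edges. P[all 3 edges red] = (1/2)^3, and likewise for blue, so P[monochromatic] = 2·(1/2)^3 = 2^{1 − 3} = 1/4.
By linearity of expectation: E[X] = C(45, 3) · 2^{1 − 3} = 14190 · 1/4 = 7095/2.
Numerically: E[X] ≈ 3547.500.

E[X] = C(45,3)·2^(1−C(3,2)) = 7095/2 ≈ 3547.500.


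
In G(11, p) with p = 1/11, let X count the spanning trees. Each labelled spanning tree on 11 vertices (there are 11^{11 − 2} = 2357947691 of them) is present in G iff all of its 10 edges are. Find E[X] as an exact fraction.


K_11 has 11^{11 − 2} = 2357947691 labelled spanning trees.
For each such spanning tree H, let X_H = 1 if all 10 edges of H are present in G. Then P[X_H = 1] = p^{10} = (1/11)^{10} = 1/25937424601.
Summing the indicators: E[X] = Σ_H E[X_H] = 2357947691 · p^{10} = 2357947691 · 1/25937424601 = 1/11.
Numerically: E[X] ≈ 0.0909.

E[X] = 2357947691 · (1/11)^{10} = 1/11 ≈ 0.0909.


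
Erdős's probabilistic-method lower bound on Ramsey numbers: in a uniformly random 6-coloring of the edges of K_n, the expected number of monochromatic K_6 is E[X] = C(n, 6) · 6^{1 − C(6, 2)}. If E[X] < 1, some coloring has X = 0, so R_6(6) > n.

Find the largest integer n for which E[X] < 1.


We need C(n, 6) · 6^{1 − 15} < 1, i.e. C(n, 6) < 6^{15 − 1} = 78364164096.
Check values of n near the boundary:
  n = 192: C(192, 6) = 64300886496; 64300886496 < 78364164096? YES
  n = 193: C(193, 6) = 66364016544; 66364016544 < 78364164096? YES
  n = 194: C(194, 6) = 68482017072; 68482017072 < 78364164096? YES
  n = 195: C(195, 6) = 70656049360; 70656049360 < 78364164096? YES
  n = 196: C(196, 6) = 72887293024; 72887293024 < 78364164096? YES
  n = 197: C(197, 6) = 75176946208; 75176946208 < 78364164096? YES
  n = 198: C(198, 6) = 77526225777; 77526225777 < 78364164096? YES
  n = 199: C(199, 6) = 79936367511; 79936367511 < 78364164096? NO
  n = 200: C(200, 6) = 82408626300; 82408626300 < 78364164096? NO
The largest n with C(n, 6) < 78364164096 is n = 198 (where E[X] = 25842075259/26121388032 ≈ 0.9893071). Hence R_6(6) > 198, i.e. R_6(6) ≥ 199.

Largest n = 198; hence R_6(6) > 198.


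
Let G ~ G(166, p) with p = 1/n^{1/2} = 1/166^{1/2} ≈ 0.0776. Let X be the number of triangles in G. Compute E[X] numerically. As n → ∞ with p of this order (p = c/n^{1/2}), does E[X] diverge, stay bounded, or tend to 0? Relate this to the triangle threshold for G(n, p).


Number of potential triangles: C(166, 3) = 748660.
Each occurs with probability p³ ≈ (0.0776)³ ≈ 4.67561e-04.
By linearity: E[X] = C(166, 3)·p³ ≈ 748660 · 4.67561e-04 ≈ 350.044.
Since α = 1/2 < 1, p = c/n^{1/2} ≫ 1/n is above the triangle threshold p ~ 1/n. Asymptotically E[X] ~ (c³/6)·n^{3(1−α)} = (1³/6)·n^{1.5} → ∞; triangles are abundant w.h.p.

E[X] ≈ 350.044; in regime p = Θ(1/n^{1/2}) E[X] diverges (above the triangle threshold p ~ 1/n).


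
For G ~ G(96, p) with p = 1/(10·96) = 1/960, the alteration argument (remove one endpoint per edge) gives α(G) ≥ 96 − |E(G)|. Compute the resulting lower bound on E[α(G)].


E[|E(G)|] = C(96, 2)·p = 4560 · (1/960) = 19/4.
E[α(G)] ≥ n − E[|E(G)|] = 96 − 19/4 = 365/4.
Numerically: ≈ 91.2500.
(This is only a lower bound; the true E[α(G)] may be larger.)

E[α(G)] ≥ 365/4 ≈ 91.2500.


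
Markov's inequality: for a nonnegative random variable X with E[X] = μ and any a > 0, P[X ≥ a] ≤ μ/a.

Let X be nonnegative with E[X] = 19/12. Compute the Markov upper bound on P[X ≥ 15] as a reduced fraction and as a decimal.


μ = E[X] = 19/12, a = 15.
Markov: P[X ≥ 15] ≤ μ/a = (19/12)/15 = 19/180.
Numerically: ≈ 0.106.
(Since a = 15 > μ = 1.583, the bound 19/180 is < 1 and informative.)

P[X ≥ 15] ≤ 19/180 ≈ 0.106.


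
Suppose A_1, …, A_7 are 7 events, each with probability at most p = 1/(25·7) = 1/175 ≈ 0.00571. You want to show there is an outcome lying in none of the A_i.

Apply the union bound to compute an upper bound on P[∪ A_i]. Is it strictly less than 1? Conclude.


Union bound: P[∪_{i=1}^{7} A_i] ≤ Σ_i P[A_i] ≤ 7·p = 7·(1/175) = 1/25.
Numerically: 1/25 ≈ 0.04000.
Is 1/25 < 1? YES.
Since P[∪ A_i] ≤ 1/25 < 1, the complement has P[∩ A_i^c] ≥ 1 − 1/25 = 24/25 > 0, so some outcome avoids every A_i.

7·p = 1/25 ≈ 0.04000; existence CERTIFIED by the union bound.


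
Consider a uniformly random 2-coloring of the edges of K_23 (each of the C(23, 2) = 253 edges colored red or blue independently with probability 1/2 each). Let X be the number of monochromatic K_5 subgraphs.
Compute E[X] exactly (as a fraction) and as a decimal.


Let X = Σ_S X_S over the C(23, 5) = 33649 subsets S of size 5, where X_S = 1 if the K_5 on S is monochromatic.
For a fixed S, the K_5 on S has C(5, 2) = 10 edges. P[all 10 edges red] = (1/2)^10, and likewise for blue, so P[monochromatic] = 2·(1/2)^10 = 2^{1 − 10} = 1/512.
By linearity: E[X] = C(23, 5) · 2^{1 − 10} = 33649 · 1/512 = 33649/512.
Numerically: E[X] ≈ 65.720703.

E[X] = C(23,5)·2^(1−C(5,2)) = 33649/512 ≈ 65.720703.


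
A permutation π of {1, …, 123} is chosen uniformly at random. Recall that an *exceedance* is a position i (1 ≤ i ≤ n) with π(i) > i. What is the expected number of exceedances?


Write X = Σ_{i=1}^{123} X_i, where X_i = 1_{π(i) > i}.
For each fixed i, π(i) is uniform over {1, …, 123} (marginal of a uniform permutation), so P[π(i) > i] = (n − i)/n. Summing: Σ_{i=1}^{123} (n − i)/n = (0 + 1 + … + 122)/123 = 123(123 − 1)/(2·123) = (123 − 1)/2.
Hence E[X] = Σ_{i=1}^{123} (123 − i)/123 = 61 ≈ 61.000.

E[X] = 61 = 61.000.


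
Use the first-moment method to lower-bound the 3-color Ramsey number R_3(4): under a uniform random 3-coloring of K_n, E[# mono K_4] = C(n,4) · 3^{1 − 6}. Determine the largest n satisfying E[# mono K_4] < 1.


We need C(n, 4) · 3^{1 − 6} < 1, i.e. C(n, 4) < 3^{6 − 1} = 243.
Check values of n near the boundary:
  n = 5: C(5, 4) = 5; 5 < 243? YES
  n = 6: C(6, 4) = 15; 15 < 243? YES
  n = 7: C(7, 4) = 35; 35 < 243? YES
  n = 8: C(8, 4) = 70; 70 < 243? YES
  n = 9: C(9, 4) = 126; 126 < 243? YES
  n = 10: C(10, 4) = 210; 210 < 243? YES
  n = 11: C(11, 4) = 330; 330 < 243? NO
  n = 12: C(12, 4) = 495; 495 < 243? NO
  n = 13: C(13, 4) = 715; 715 < 243? NO
The largest n with C(n, 4) < 243 is n = 10 (where E[X] = 70/81 ≈ 0.864). Hence R_3(4) > 10, i.e. R_3(4) ≥ 11.

Largest n = 10; hence R_3(4) > 10.


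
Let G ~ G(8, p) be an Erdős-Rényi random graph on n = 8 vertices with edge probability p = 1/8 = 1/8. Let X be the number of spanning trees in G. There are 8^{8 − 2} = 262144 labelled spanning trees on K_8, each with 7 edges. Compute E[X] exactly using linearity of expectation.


K_8 has 8^{8 − 2} = 262144 labelled spanning trees.
For each such spanning tree H, let X_H = 1 if all 7 edges of H are present in G. Then P[X_H = 1] = p^{7} = (1/8)^{7} = 1/2097152.
By linearity: E[X] = Σ_H E[X_H] = 262144 · p^{7} = 262144 · 1/2097152 = 1/8.
Numerically: E[X] ≈ 0.125.

E[X] = 262144 · (1/8)^{7} = 1/8 ≈ 0.125.


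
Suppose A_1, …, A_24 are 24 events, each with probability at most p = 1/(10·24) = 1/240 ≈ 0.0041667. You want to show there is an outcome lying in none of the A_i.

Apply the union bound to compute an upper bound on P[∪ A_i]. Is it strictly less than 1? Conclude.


Union bound: P[∪_{i=1}^{24} A_i] ≤ Σ_i P[A_i] ≤ 24·p = 24·(1/240) = 1/10.
Numerically: 1/10 ≈ 0.1000000.
Is 1/10 < 1? YES.
Since P[∪ A_i] ≤ 1/10 < 1, the complement has P[∩ A_i^c] ≥ 1 − 1/10 = 9/10 > 0, so some outcome avoids every A_i.

24·p = 1/10 ≈ 0.1000000; existence CERTIFIED by the union bound.


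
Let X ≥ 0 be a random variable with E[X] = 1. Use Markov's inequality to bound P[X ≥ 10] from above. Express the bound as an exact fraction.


μ = E[X] = 1, a = 10.
Markov: P[X ≥ 10] ≤ μ/a = (1)/10 = 1/10.
Numerically: ≈ 0.10000.
(Since a = 10 > μ = 1.00000, the bound 1/10 is < 1 and informative.)

P[X ≥ 10] ≤ 1/10 ≈ 0.10000.


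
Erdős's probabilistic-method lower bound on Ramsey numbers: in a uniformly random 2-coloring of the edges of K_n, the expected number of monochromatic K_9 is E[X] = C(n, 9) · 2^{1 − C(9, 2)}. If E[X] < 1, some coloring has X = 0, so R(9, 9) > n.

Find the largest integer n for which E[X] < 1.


We need C(n, 9) · 2^{1 − 36} < 1, i.e. C(n, 9) < 2^{36 − 1} = 34359738368.
Check values of n near the boundary:
  n = 61: C(61, 9) = 17341763505; 17341763505 < 34359738368? YES
  n = 62: C(62, 9) = 20286591270; 20286591270 < 34359738368? YES
  n = 63: C(63, 9) = 23667689815; 23667689815 < 34359738368? YES
  n = 64: C(64, 9) = 27540584512; 27540584512 < 34359738368? YES
  n = 65: C(65, 9) = 31966749880; 31966749880 < 34359738368? YES
  n = 66: C(66, 9) = 37014131440; 37014131440 < 34359738368? NO
  n = 67: C(67, 9) = 42757703560; 42757703560 < 34359738368? NO
  n = 68: C(68, 9) = 49280065120; 49280065120 < 34359738368? NO
The largest n with C(n, 9) < 34359738368 is n = 65 (where E[X] = 3995843735/4294967296 ≈ 0.9304). Hence R(9, 9) > 65, i.e. R(9, 9) ≥ 66.

Largest n = 65; hence R(9, 9) > 65.


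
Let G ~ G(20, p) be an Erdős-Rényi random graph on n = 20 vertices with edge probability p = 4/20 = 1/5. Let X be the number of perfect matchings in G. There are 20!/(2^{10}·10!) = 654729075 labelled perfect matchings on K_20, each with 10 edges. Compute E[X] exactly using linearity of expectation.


K_20 has 20!/(2^{10}·10!) = 654729075 labelled perfect matchings.
For each such perfect matching H, let X_H = 1 if all 10 edges of H are present in G. Then P[X_H = 1] = p^{10} = (1/5)^{10} = 1/9765625.
By linearity: E[X] = Σ_H E[X_H] = 654729075 · p^{10} = 654729075 · 1/9765625 = 26189163/390625.
Numerically: E[X] ≈ 67.0443.

E[X] = 654729075 · (1/5)^{10} = 26189163/390625 ≈ 67.0443.


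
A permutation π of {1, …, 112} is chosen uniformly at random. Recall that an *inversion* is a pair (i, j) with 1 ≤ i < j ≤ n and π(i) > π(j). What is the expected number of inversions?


Write X = Σ X_I over the C(112, 2) = 6216 pairs i < j, with X_I the indicator of one inversion.
There are 6216 indicators.
For each fixed pair i < j, the values π(i) and π(j) are two distinct elements of {1, …, 112} in uniformly random order; by symmetry P[π(i) > π(j)] = 1/2.
By linearity: E[X] = 6216 · (1/2) = C(112, 2) · (1/2) = 6216/2 = 3108 ≈ 3108.0000.

E[X] = 3108 = 3108.0000.


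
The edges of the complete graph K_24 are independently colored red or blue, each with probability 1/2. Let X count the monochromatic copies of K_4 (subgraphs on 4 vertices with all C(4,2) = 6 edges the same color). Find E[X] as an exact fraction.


Let X = Σ_S X_S over the C(24, 4) = 10626 subsets S of size 4, where X_S = 1 if the K_4 on S is monochromatic.
For a fixed S, the K_4 on S has C(4, 2) = 6 edges. P[all 6 edges red] = (1/2)^6, and likewise for blue, so P[monochromatic] = 2·(1/2)^6 = 2^{1 − 6} = 1/32.
By linearity: E[X] = C(24, 4) · 2^{1 − 6} = 10626 · 1/32 = 5313/16.
Numerically: E[X] ≈ 332.06250.

E[X] = C(24,4)·2^(1−C(4,2)) = 5313/16 ≈ 332.06250.


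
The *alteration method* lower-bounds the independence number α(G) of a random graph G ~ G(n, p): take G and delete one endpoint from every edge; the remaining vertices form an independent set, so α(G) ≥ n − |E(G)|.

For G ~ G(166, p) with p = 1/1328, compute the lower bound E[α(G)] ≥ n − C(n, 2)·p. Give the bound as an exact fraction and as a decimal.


E[|E(G)|] = C(166, 2)·p = 13695 · (1/1328) = 165/16.
E[α(G)] ≥ n − E[|E(G)|] = 166 − 165/16 = 2491/16.
Numerically: ≈ 155.688.
(This is only a lower bound; the true E[α(G)] may be larger.)

E[α(G)] ≥ 2491/16 ≈ 155.688.


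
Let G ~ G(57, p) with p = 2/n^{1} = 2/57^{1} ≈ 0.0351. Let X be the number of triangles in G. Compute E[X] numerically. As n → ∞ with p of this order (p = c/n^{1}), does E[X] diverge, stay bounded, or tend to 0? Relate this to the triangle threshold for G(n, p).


Number of potential triangles: C(57, 3) = 29260.
Each occurs with probability p³ ≈ (0.0351)³ ≈ 4.31982e-05.
By linearity: E[X] = C(57, 3)·p³ ≈ 29260 · 4.31982e-05 ≈ 1.264.
Here α = 1, so p = 2/n is exactly at the triangle threshold p ~ 1/n. Asymptotically E[X] → c³/6 = 2³/6 = 4/3 ≈ 1.333, a bounded constant. In this regime the triangle count is asymptotically Poisson(c³/6).

E[X] ≈ 1.264; in regime p = Θ(1/n^{1}) E[X] stays bounded (at the triangle threshold p ~ 1/n).


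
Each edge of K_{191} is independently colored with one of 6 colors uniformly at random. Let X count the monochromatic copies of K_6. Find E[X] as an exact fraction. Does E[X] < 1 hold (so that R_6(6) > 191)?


E[X] = C(191, 6) · 6^{1 − 15} = 62291483793 · 6^{−14} = 62291483793/78364164096.
As a reduced fraction: E[X] = 6921275977/8707129344 ≈ 0.795.
Is E[X] < 1? YES.
Since E[X] < 1, there exists a 6-coloring of K_{191} with no monochromatic K_6; hence R_6(6) > 191.

E[X] = 6921275977/8707129344 ≈ 0.795; E[X] < 1, so R_6(6) > 191.


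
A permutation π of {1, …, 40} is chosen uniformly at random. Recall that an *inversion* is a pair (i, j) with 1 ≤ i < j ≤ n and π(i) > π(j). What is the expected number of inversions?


Write X = Σ X_I over the C(40, 2) = 780 pairs i < j, with X_I the indicator of one inversion.
There are 780 indicators.
For each fixed pair i < j, the values π(i) and π(j) are two distinct elements of {1, …, 40} in uniformly random order; by symmetry P[π(i) > π(j)] = 1/2.
By linearity: E[X] = 780 · (1/2) = C(40, 2) · (1/2) = 780/2 = 390 ≈ 390.00000.

E[X] = 390 = 390.00000.


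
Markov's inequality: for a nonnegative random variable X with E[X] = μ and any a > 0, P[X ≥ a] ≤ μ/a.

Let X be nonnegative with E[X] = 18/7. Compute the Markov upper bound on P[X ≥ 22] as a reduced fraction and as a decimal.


μ = E[X] = 18/7, a = 22.
Markov: P[X ≥ 22] ≤ μ/a = (18/7)/22 = 9/77.
Numerically: ≈ 0.11688.
(Since a = 22 > μ = 2.57143, the bound 9/77 is < 1 and informative.)

P[X ≥ 22] ≤ 9/77 ≈ 0.11688.


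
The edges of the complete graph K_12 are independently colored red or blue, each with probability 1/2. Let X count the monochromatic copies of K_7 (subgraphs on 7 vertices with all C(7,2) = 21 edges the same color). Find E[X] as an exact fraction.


Let X = Σ_S X_S over the C(12, 7) = 792 subsets S of size 7, where X_S = 1 if the K_7 on S is monochromatic.
For a fixed S, the K_7 on S has C(7, 2) = 21 edges. P[all 21 edges red] = (1/2)^21, and likewise for blue, so P[monochromatic] = 2·(1/2)^21 = 2^{1 − 21} = 1/1048576.
By linearity of expectation: E[X] = C(12, 7) · 2^{1 − 21} = 792 · 1/1048576 = 99/131072.
Numerically: E[X] ≈ 0.0008.

E[X] = C(12,7)·2^(1−C(7,2)) = 99/131072 ≈ 0.0008.


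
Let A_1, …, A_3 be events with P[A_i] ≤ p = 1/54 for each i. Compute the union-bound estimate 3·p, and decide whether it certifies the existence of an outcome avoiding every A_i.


Union bound: P[∪_{i=1}^{3} A_i] ≤ Σ_i P[A_i] ≤ 3·p = 3·(1/54) = 1/18.
Numerically: 1/18 ≈ 0.05556.
Is 1/18 < 1? YES.
Since P[∪ A_i] ≤ 1/18 < 1, the complement has P[∩ A_i^c] ≥ 1 − 1/18 = 17/18 > 0, so some outcome avoids every A_i.

3·p = 1/18 ≈ 0.05556; existence CERTIFIED by the union bound.


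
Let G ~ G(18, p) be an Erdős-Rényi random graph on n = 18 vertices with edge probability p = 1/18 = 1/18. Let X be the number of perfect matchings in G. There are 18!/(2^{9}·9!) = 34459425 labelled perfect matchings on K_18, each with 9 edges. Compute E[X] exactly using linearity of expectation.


K_18 has 18!/(2^{9}·9!) = 34459425 labelled perfect matchings.
For each such perfect matching H, let X_H = 1 if all 9 edges of H are present in G. Then P[X_H = 1] = p^{9} = (1/18)^{9} = 1/198359290368.
Summing the indicators: E[X] = Σ_H E[X_H] = 34459425 · p^{9} = 34459425 · 1/198359290368 = 425425/2448880128.
Numerically: E[X] ≈ 0.000174.

E[X] = 34459425 · (1/18)^{9} = 425425/2448880128 ≈ 0.000174.


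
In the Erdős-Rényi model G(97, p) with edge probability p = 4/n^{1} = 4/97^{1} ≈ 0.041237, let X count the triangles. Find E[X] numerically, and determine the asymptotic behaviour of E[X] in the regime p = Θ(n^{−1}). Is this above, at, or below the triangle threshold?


Number of potential triangles: C(97, 3) = 147440.
Each occurs with probability p³ ≈ (0.041237)³ ≈ 7.0123692e-05.
By linearity: E[X] = C(97, 3)·p³ ≈ 147440 · 7.0123692e-05 ≈ 10.33904.
Here α = 1, so p = 4/n is exactly at the triangle threshold p ~ 1/n. Asymptotically E[X] → c³/6 = 4³/6 = 32/3 ≈ 10.66667, a bounded constant. In this regime the triangle count is asymptotically Poisson(c³/6).

E[X] ≈ 10.33904; in regime p = Θ(1/n^{1}) E[X] stays bounded (at the triangle threshold p ~ 1/n).


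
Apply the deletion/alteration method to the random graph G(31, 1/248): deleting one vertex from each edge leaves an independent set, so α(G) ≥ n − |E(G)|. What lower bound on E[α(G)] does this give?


E[|E(G)|] = C(31, 2)·p = 465 · (1/248) = 15/8.
E[α(G)] ≥ n − E[|E(G)|] = 31 − 15/8 = 233/8.
Numerically: ≈ 29.1250.
(This is only a lower bound; the true E[α(G)] may be larger.)

E[α(G)] ≥ 233/8 ≈ 29.1250.


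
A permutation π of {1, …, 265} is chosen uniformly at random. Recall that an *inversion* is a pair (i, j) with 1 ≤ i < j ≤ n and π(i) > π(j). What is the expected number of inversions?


Write X = Σ X_I over the C(265, 2) = 34980 pairs i < j, with X_I the indicator of one inversion.
There are 34980 indicators.
For each fixed pair i < j, the values π(i) and π(j) are two distinct elements of {1, …, 265} in uniformly random order; by symmetry P[π(i) > π(j)] = 1/2.
By linearity: E[X] = 34980 · (1/2) = C(265, 2) · (1/2) = 34980/2 = 17490 ≈ 17490.000.

E[X] = 17490 = 17490.000.


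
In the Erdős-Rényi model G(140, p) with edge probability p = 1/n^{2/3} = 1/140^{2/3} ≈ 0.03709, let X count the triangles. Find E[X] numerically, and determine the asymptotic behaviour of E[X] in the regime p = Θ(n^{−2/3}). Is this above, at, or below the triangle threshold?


Number of potential triangles: C(140, 3) = 447580.
Each occurs with probability p³ ≈ (0.03709)³ ≈ 5.102041e-05.
By linearity: E[X] = C(140, 3)·p³ ≈ 447580 · 5.102041e-05 ≈ 22.8357.
Since α = 2/3 < 1, p = c/n^{2/3} ≫ 1/n is above the triangle threshold p ~ 1/n. Asymptotically E[X] ~ (c³/6)·n^{3(1−α)} = (1³/6)·n^{1} → ∞; triangles are abundant w.h.p.

E[X] ≈ 22.8357; in regime p = Θ(1/n^{2/3}) E[X] diverges (above the triangle threshold p ~ 1/n).


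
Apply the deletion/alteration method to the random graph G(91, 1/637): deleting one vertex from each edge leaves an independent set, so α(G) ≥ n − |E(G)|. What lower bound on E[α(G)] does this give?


E[|E(G)|] = C(91, 2)·p = 4095 · (1/637) = 45/7.
E[α(G)] ≥ n − E[|E(G)|] = 91 − 45/7 = 592/7.
Numerically: ≈ 84.57143.
(This is only a lower bound; the true E[α(G)] may be larger.)

E[α(G)] ≥ 592/7 ≈ 84.57143.


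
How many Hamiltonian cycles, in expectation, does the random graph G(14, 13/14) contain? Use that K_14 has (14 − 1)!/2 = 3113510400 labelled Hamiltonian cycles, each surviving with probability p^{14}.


K_14 has (14 − 1)!/2 = 3113510400 labelled Hamiltonian cycles.
For each such Hamiltonian cycle H, let X_H = 1 if all 14 edges of H are present in G. Then P[X_H = 1] = p^{14} = (13/14)^{14} = 3937376385699289/11112006825558016.
By linearity: E[X] = Σ_H E[X_H] = 3113510400 · p^{14} = 3113510400 · 3937376385699289/11112006825558016 = 3420497300666614836525/3100448333024.
Numerically: E[X] ≈ 1.10323e+09.

E[X] = 3113510400 · (13/14)^{14} = 3420497300666614836525/3100448333024 ≈ 1.10323e+09.


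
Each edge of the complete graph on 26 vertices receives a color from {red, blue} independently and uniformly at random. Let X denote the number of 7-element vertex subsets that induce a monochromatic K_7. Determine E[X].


Let X = Σ_S X_S over the C(26, 7) = 657800 subsets S of size 7, where X_S = 1 if the K_7 on S is monochromatic.
For a fixed S, the K_7 on S has C(7, 2) = 21 edges. P[all 21 edges red] = (1/2)^21, and likewise for blue, so P[monochromatic] = 2·(1/2)^21 = 2^{1 − 21} = 1/1048576.
By linearity: E[X] = C(26, 7) · 2^{1 − 21} = 657800 · 1/1048576 = 82225/131072.
Numerically: E[X] ≈ 0.627327.

E[X] = C(26,7)·2^(1−C(7,2)) = 82225/131072 ≈ 0.627327.


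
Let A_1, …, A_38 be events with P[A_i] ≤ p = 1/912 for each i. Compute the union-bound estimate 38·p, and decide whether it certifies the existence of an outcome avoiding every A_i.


Union bound: P[∪_{i=1}^{38} A_i] ≤ Σ_i P[A_i] ≤ 38·p = 38·(1/912) = 1/24.
Numerically: 1/24 ≈ 0.0417.
Is 1/24 < 1? YES.
Since P[∪ A_i] ≤ 1/24 < 1, the complement has P[∩ A_i^c] ≥ 1 − 1/24 = 23/24 > 0, so some outcome avoids every A_i.

38·p = 1/24 ≈ 0.0417; existence CERTIFIED by the union bound.


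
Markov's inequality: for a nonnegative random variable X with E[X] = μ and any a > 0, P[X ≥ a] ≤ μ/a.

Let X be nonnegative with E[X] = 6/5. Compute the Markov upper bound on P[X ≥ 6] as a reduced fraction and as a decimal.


μ = E[X] = 6/5, a = 6.
Markov: P[X ≥ 6] ≤ μ/a = (6/5)/6 = 1/5.
Numerically: ≈ 0.2000.
(Since a = 6 > μ = 1.2000, the bound 1/5 is < 1 and informative.)

P[X ≥ 6] ≤ 1/5 ≈ 0.2000.


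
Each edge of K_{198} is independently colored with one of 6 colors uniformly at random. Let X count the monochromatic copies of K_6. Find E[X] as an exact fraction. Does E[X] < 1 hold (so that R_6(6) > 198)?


E[X] = C(198, 6) · 6^{1 − 15} = 77526225777 · 6^{−14} = 77526225777/78364164096.
As a reduced fraction: E[X] = 25842075259/26121388032 ≈ 0.989307.
Is E[X] < 1? YES.
Since E[X] < 1, there exists a 6-coloring of K_{198} with no monochromatic K_6; hence R_6(6) > 198.

E[X] = 25842075259/26121388032 ≈ 0.989307; E[X] < 1, so R_6(6) > 198.


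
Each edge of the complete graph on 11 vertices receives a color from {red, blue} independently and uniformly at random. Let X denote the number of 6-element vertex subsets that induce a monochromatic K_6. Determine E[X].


Let X = Σ_S X_S over the C(11, 6) = 462 subsets S of size 6, where X_S = 1 if the K_6 on S is monochromatic.
For a fixed S, the K_6 on S has C(6, 2) = 15 edges. P[all 15 edges red] = (1/2)^15, and likewise for blue, so P[monochromatic] = 2·(1/2)^15 = 2^{1 − 15} = 1/16384.
Summing: E[X] = C(11, 6) · 2^{1 − 15} = 462 · 1/16384 = 231/8192.
Numerically: E[X] ≈ 0.028.

E[X] = C(11,6)·2^(1−C(6,2)) = 231/8192 ≈ 0.028.


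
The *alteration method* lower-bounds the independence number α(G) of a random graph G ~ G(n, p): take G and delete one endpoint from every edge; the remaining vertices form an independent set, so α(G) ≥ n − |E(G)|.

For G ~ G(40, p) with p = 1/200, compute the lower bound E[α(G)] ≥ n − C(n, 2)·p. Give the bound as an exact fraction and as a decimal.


E[|E(G)|] = C(40, 2)·p = 780 · (1/200) = 39/10.
E[α(G)] ≥ n − E[|E(G)|] = 40 − 39/10 = 361/10.
Numerically: ≈ 36.10000.
(This is only a lower bound; the true E[α(G)] may be larger.)

E[α(G)] ≥ 361/10 ≈ 36.10000.


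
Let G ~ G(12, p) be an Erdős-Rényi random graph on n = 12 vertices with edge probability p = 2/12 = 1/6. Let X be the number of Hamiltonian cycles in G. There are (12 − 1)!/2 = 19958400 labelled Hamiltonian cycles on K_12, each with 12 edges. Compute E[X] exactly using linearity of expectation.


K_12 has (12 − 1)!/2 = 19958400 labelled Hamiltonian cycles.
For each such Hamiltonian cycle H, let X_H = 1 if all 12 edges of H are present in G. Then P[X_H = 1] = p^{12} = (1/6)^{12} = 1/2176782336.
By linearity: E[X] = Σ_H E[X_H] = 19958400 · p^{12} = 19958400 · 1/2176782336 = 1925/209952.
Numerically: E[X] ≈ 0.00917.

E[X] = 19958400 · (1/6)^{12} = 1925/209952 ≈ 0.00917.


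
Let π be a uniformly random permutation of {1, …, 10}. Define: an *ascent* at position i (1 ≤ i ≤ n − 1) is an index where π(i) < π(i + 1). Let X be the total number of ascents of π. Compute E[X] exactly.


Write X = Σ X_I over i = 1, …, 9, with X_I the indicator of one ascent.
There are 9 indicators.
For each fixed i, the pair (π(i), π(i+1)) is a uniformly random ordered pair of distinct values from {1, …, 10}; by symmetry P[π(i) < π(i+1)] = 1/2.
By linearity: E[X] = 9 · (1/2) = (10 − 1) · (1/2) = 9/2 ≈ 4.50000.

E[X] = 9/2 = 4.50000.


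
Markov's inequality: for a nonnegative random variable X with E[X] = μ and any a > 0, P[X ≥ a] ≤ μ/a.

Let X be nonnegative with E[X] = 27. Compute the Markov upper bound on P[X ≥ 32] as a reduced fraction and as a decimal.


μ = E[X] = 27, a = 32.
Markov: P[X ≥ 32] ≤ μ/a = (27)/32 = 27/32.
Numerically: ≈ 0.843750.
(Since a = 32 > μ = 27.000000, the bound 27/32 is < 1 and informative.)

P[X ≥ 32] ≤ 27/32 ≈ 0.843750.


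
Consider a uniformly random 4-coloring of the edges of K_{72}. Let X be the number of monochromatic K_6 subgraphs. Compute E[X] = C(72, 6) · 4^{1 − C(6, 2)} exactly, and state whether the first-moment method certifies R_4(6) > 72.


E[X] = C(72, 6) · 4^{1 − 15} = 156238908 · 4^{−14} = 156238908/268435456.
As a reduced fraction: E[X] = 39059727/67108864 ≈ 0.582.
Is E[X] < 1? YES.
Since E[X] < 1, there exists a 4-coloring of K_{72} with no monochromatic K_6; hence R_4(6) > 72.

E[X] = 39059727/67108864 ≈ 0.582; E[X] < 1, so R_4(6) > 72.


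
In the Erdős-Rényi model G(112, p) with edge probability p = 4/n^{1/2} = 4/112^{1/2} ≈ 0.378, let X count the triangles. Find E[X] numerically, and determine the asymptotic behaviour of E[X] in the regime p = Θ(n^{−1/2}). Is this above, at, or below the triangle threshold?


Number of potential triangles: C(112, 3) = 227920.
Each occurs with probability p³ ≈ (0.378)³ ≈ 5.399492e-02.
By linearity: E[X] = C(112, 3)·p³ ≈ 227920 · 5.399492e-02 ≈ 12306.5232.
Since α = 1/2 < 1, p = c/n^{1/2} ≫ 1/n is above the triangle threshold p ~ 1/n. Asymptotically E[X] ~ (c³/6)·n^{3(1−α)} = (4³/6)·n^{1.5} → ∞; triangles are abundant w.h.p.

E[X] ≈ 12306.5232; in regime p = Θ(1/n^{1/2}) E[X] diverges (above the triangle threshold p ~ 1/n).


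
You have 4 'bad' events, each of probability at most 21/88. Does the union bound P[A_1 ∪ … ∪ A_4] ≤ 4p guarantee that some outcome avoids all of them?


Union bound: P[∪_{i=1}^{4} A_i] ≤ Σ_i P[A_i] ≤ 4·p = 4·(21/88) = 21/22.
Numerically: 21/22 ≈ 0.95455.
Is 21/22 < 1? YES.
Since P[∪ A_i] ≤ 21/22 < 1, the complement has P[∩ A_i^c] ≥ 1 − 21/22 = 1/22 > 0, so some outcome avoids every A_i.

4·p = 21/22 ≈ 0.95455; existence CERTIFIED by the union bound.


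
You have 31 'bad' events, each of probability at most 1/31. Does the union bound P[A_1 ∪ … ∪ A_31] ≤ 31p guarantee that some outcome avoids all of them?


Union bound: P[∪_{i=1}^{31} A_i] ≤ Σ_i P[A_i] ≤ 31·p = 31·(1/31) = 1.
Numerically: 1 ≈ 1.0000.
Is 1 < 1? NO.
Since the bound 1 is ≥ 1, the union bound is uninformative here; it does NOT by itself certify existence.

31·p = 1 ≈ 1.0000; existence NOT certified by the union bound.


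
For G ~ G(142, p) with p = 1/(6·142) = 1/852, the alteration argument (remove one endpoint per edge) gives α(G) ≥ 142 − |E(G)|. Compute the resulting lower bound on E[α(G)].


E[|E(G)|] = C(142, 2)·p = 10011 · (1/852) = 47/4.
E[α(G)] ≥ n − E[|E(G)|] = 142 − 47/4 = 521/4.
Numerically: ≈ 130.25000.
(This is only a lower bound; the true E[α(G)] may be larger.)

E[α(G)] ≥ 521/4 ≈ 130.25000.


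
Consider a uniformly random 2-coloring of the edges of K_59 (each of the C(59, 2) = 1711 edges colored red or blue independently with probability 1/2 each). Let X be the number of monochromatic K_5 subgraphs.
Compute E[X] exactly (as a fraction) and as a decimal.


Let X = Σ_S X_S over the C(59, 5) = 5006386 subsets S of size 5, where X_S = 1 if the K_5 on S is monochromatic.
For a fixed S, the K_5 on S has C(5, 2) = 10 edges. P[all 10 edges red] = (1/2)^10, and likewise for blue, so P[monochromatic] = 2·(1/2)^10 = 2^{1 − 10} = 1/512.
By linearity of expectation: E[X] = C(59, 5) · 2^{1 − 10} = 5006386 · 1/512 = 2503193/256.
Numerically: E[X] ≈ 9778.097656.

E[X] = C(59,5)·2^(1−C(5,2)) = 2503193/256 ≈ 9778.097656.


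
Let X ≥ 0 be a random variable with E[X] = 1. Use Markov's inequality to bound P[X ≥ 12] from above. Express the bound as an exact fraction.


μ = E[X] = 1, a = 12.
Markov: P[X ≥ 12] ≤ μ/a = (1)/12 = 1/12.
Numerically: ≈ 0.0833.
(Since a = 12 > μ = 1.0000, the bound 1/12 is < 1 and informative.)

P[X ≥ 12] ≤ 1/12 ≈ 0.0833.


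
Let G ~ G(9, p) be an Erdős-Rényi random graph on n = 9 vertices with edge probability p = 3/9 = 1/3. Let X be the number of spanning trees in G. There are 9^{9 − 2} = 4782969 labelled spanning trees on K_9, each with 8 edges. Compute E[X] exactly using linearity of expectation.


K_9 has 9^{9 − 2} = 4782969 labelled spanning trees.
For each such spanning tree H, let X_H = 1 if all 8 edges of H are present in G. Then P[X_H = 1] = p^{8} = (1/3)^{8} = 1/6561.
Summing the indicators: E[X] = Σ_H E[X_H] = 4782969 · p^{8} = 4782969 · 1/6561 = 729.
Numerically: E[X] ≈ 729.

E[X] = 4782969 · (1/3)^{8} = 729 ≈ 729.


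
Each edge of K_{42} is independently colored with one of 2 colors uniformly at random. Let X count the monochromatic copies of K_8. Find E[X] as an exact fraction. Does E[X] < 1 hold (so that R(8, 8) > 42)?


E[X] = C(42, 8) · 2^{1 − 28} = 118030185 · 2^{−27} = 118030185/134217728.
As a reduced fraction: E[X] = 118030185/134217728 ≈ 0.8793934.
Is E[X] < 1? YES.
Since E[X] < 1, there exists a 2-coloring of K_{42} with no monochromatic K_8; hence R(8, 8) > 42.

E[X] = 118030185/134217728 ≈ 0.8793934; E[X] < 1, so R(8, 8) > 42.
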